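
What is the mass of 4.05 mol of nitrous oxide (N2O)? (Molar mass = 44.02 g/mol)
Mass = 4.05 mol × 44.02 g/mol = 178.3 g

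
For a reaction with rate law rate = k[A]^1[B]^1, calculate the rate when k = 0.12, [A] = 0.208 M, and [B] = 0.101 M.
0.002521 M/s

rate = k·[A]^1·[B]^1 = 0.12·(0.208)^1·(0.101)^1 = 0.12·0.208·0.101 = 0.002521 M/s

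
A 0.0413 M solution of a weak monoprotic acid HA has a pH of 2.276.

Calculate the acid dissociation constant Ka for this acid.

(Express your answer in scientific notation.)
K_a = 7.79e-04

[H⁺] = 10^(−pH) = 10^(−2.276) = 5.297e-03 M. For HA ⇌ H⁺ + A⁻, Ka = x²/(C − x) = (5.297e-03)²/(0.0413 − 5.297e-03) = 7.79e-04.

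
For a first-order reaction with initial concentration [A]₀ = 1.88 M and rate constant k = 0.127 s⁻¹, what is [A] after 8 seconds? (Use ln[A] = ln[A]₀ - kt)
0.6806 M

ln[A] = ln[A]₀ - k·t = ln(1.88) - (0.127)·(8) = 0.6313 - 1.0160 = -0.3847
[A] = e^(-0.3847) = 0.6806 M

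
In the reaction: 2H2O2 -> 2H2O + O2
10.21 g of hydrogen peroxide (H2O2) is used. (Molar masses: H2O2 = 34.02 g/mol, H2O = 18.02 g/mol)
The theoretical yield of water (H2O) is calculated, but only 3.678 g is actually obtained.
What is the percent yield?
Moles of H2O2 = 10.21 g ÷ 34.02 g/mol = 0.300118 mol
Mole ratio: 2 mol H2O / 2 mol H2O2
Moles of H2O = 0.300118 × (2/2) = 0.300118 mol
Theoretical yield = 0.300118 mol × 18.02 g/mol = 5.4081 g
Actual yield = 3.678 g
Percent yield = (3.678 / 5.4081) × 100% = 68.0%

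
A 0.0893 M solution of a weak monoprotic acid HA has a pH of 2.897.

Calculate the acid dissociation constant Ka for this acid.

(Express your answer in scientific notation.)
K_a = 1.83e-05

[H⁺] = 10^(−pH) = 10^(−2.897) = 1.268e-03 M. For HA ⇌ H⁺ + A⁻, Ka = x²/(C − x) = (1.268e-03)²/(0.0893 − 1.268e-03) = 1.83e-05.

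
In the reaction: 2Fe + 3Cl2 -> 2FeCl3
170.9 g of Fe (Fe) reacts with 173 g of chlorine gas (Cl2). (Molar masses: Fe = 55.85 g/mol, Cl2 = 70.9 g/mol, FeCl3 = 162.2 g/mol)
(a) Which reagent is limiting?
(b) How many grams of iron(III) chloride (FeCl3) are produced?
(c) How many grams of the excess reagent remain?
(a) Cl2, (b) 263.9 g, (c) 80.05 g

Moles of Fe = 170.9 g ÷ 55.85 g/mol = 3.05998 mol
Moles of Cl2 = 173 g ÷ 70.9 g/mol = 2.44006 mol
Moles ÷ coefficient: Fe: 3.05998/2 = 1.53, Cl2: 2.44006/3 = 0.8134
(a) Cl2 has the smaller value, so Cl2 is the limiting reagent.
(b) Moles of FeCl3 = 2.44006 mol Cl2 × (2/3) = 1.6267 mol; mass = 1.6267 mol × 162.2 g/mol = 263.9 g
(c) Fe consumed = 2.44006 × (2/3) = 1.6267 mol; remaining = 3.05998 − 1.6267 = 1.43328 mol; mass = 1.43328 mol × 55.85 g/mol = 80.05 g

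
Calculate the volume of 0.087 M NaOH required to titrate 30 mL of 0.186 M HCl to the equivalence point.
V_{base} = 64.1 mL

At equivalence: moles acid = moles base.
moles HCl = 0.186 M × 0.03 L = 0.00558 mol
V_NaOH = 0.00558 mol ÷ 0.087 M = 0.06414 L = 64.1 mL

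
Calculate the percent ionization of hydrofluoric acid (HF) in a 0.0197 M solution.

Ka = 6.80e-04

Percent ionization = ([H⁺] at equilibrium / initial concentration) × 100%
Percent ionization = 16.9%

Let x = [H⁺]. Ka = x²/(C - x) ⇒ x² + (6.80e-04)x - (6.80e-04)(0.0197) = 0. x = 3.3358e-03. Percent = (3.3358e-03/0.0197) × 100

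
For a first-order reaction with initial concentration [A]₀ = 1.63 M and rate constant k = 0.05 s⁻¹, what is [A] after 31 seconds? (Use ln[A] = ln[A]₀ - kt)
0.3460 M

ln[A] = ln[A]₀ - k·t = ln(1.63) - (0.05)·(31) = 0.4886 - 1.5500 = -1.0614
[A] = e^(-1.0614) = 0.3460 M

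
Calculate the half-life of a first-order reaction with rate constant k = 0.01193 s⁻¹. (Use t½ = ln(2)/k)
58.10 s

t½ = ln(2)/k = 0.6931/0.01193 = 58.10 s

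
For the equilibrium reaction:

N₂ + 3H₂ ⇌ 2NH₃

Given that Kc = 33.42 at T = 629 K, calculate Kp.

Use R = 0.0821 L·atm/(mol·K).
K_p = 0.0125

Δn = (moles gaseous products) − (moles gaseous reactants) = -2
T = 629 K; RT = 0.0821 × 629 = 51.6409
Kp = Kc·(RT)^Δn = 33.42 × (51.6409)^-2 = 33.42 × 0.000374984 = 0.0125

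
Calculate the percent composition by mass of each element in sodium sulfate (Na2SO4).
Na: 32.37%, S: 22.58%, O: 45.05%

Molar mass of Na2SO4 = 142.05 g/mol
% Na = (2 × 22.99) / 142.05 × 100% = 45.98 / 142.05 × 100% = 32.37%
% S = (1 × 32.07) / 142.05 × 100% = 32.07 / 142.05 × 100% = 22.58%
% O = (4 × 16.0) / 142.05 × 100% = 64 / 142.05 × 100% = 45.05%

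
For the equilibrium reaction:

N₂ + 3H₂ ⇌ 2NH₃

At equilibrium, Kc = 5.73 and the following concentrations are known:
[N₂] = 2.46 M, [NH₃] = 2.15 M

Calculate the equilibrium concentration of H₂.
[H₂] = 0.6896 M

Kc = ([NH₃]^2) / ([N₂] × [H₂]^3) = 5.73
[H₂]^3 = (product terms)/(Kc · other reactant terms) = 4.6225 / (5.73 · 2.46) = 0.32793
[H₂] = (0.32793)^(1/3) = 0.6896 M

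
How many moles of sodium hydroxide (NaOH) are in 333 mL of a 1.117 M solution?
Moles = Molarity × Volume (L)
Moles = 1.117 M × 0.333 L = 0.372 mol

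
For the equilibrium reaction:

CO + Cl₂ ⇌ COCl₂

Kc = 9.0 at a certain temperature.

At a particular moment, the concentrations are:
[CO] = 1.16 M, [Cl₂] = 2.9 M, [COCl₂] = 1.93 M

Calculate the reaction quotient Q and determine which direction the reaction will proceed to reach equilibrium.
Q = 0.574, Q < K, reaction proceeds forward (toward products)

Q = ([COCl₂]) / ([CO] × [Cl₂])
  = ((1.93)) / ((1.16)·(2.9)) = 1.93/3.364 = 0.5737
Since Q = 0.5737 < Kc = 9.0, the reaction proceeds forward (toward products) to reach equilibrium.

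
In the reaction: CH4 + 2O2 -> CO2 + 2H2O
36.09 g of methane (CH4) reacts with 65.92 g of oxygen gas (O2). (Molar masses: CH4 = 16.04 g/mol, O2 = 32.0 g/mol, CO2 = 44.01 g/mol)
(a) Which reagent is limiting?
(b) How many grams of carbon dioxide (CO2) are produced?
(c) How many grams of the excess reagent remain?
(a) O2, (b) 45.33 g, (c) 19.57 g

Moles of CH4 = 36.09 g ÷ 16.04 g/mol = 2.25 mol
Moles of O2 = 65.92 g ÷ 32.0 g/mol = 2.06 mol
Moles ÷ coefficient: CH4: 2.25/1 = 2.25, O2: 2.06/2 = 1.03
(a) O2 has the smaller value, so O2 is the limiting reagent.
(b) Moles of CO2 = 2.06 mol O2 × (1/2) = 1.03 mol; mass = 1.03 mol × 44.01 g/mol = 45.33 g
(c) CH4 consumed = 2.06 × (1/2) = 1.03 mol; remaining = 2.25 − 1.03 = 1.22 mol; mass = 1.22 mol × 16.04 g/mol = 19.57 g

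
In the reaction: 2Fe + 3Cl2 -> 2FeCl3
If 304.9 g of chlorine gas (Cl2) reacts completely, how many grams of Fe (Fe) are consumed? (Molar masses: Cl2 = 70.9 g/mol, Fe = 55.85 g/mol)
Moles of Cl2 = 304.9 g ÷ 70.9 g/mol = 4.30042 mol
Mole ratio: 2 mol Fe / 3 mol Cl2
Moles of Fe = 4.30042 × (2/3) = 2.86695 mol
Mass of Fe = 2.86695 mol × 55.85 g/mol = 160.1 g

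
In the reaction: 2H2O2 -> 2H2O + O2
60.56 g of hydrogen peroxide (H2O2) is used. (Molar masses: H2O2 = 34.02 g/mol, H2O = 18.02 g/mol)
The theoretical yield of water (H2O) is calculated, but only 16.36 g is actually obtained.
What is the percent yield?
Moles of H2O2 = 60.56 g ÷ 34.02 g/mol = 1.78013 mol
Mole ratio: 2 mol H2O / 2 mol H2O2
Moles of H2O = 1.78013 × (2/2) = 1.78013 mol
Theoretical yield = 1.78013 mol × 18.02 g/mol = 32.078 g
Actual yield = 16.36 g
Percent yield = (16.36 / 32.078) × 100% = 51.0%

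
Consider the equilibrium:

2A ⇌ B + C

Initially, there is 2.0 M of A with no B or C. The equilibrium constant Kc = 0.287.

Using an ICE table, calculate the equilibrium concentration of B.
[B] = 0.517 M

ICE: [A] = 2.0 − 2x, [B] = [C] = x.
Kc = x²/(2.0 − 2x)² = 0.287 ⇒ √Kc = x/(2.0 − 2x).
x = √0.287·2.0/(1 + 2√0.287) = 0.53572·2.0/2.0714 = 0.51725.
[B] = x = 0.517 M.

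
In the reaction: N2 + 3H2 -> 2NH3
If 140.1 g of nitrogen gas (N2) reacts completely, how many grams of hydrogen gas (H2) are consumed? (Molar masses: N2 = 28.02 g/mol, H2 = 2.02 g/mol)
Moles of N2 = 140.1 g ÷ 28.02 g/mol = 5 mol
Mole ratio: 3 mol H2 / 1 mol N2
Moles of H2 = 5 × (3/1) = 15 mol
Mass of H2 = 15 mol × 2.02 g/mol = 30.3 g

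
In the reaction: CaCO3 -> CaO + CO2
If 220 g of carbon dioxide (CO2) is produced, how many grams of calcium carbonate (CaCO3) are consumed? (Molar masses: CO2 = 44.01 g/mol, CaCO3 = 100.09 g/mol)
Moles of CO2 = 220 g ÷ 44.01 g/mol = 4.99886 mol
Mole ratio: 1 mol CaCO3 / 1 mol CO2
Moles of CaCO3 = 4.99886 × (1/1) = 4.99886 mol
Mass of CaCO3 = 4.99886 mol × 100.09 g/mol = 500.3 g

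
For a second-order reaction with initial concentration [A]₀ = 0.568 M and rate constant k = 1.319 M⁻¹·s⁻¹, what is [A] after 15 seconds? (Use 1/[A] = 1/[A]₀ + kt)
0.0464 M

1/[A] = 1/[A]₀ + k·t = 1/0.568 + (1.319)·(15) = 1.7606 + 19.7850 = 21.5456
[A] = 1/21.5456 = 0.0464 M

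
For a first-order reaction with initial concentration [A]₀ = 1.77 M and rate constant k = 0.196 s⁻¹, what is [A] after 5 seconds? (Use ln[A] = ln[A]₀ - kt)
0.6643 M

ln[A] = ln[A]₀ - k·t = ln(1.77) - (0.196)·(5) = 0.5710 - 0.9800 = -0.4090
[A] = e^(-0.4090) = 0.6643 M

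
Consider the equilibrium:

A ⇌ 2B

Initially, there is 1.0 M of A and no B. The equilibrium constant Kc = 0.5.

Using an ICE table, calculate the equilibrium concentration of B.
[B] = 0.593 M

ICE: [A] = 1.0 − x, [B] = 2x.
Kc = (2x)²/(1.0 − x) = 0.5 ⇒ 4x² + 0.5x − 0.5 = 0.
x = (−0.5 + √(0.5² + 4·4·0.5))/(2·4) = (−0.5 + √8.25)/8 = 0.29654.
[B] = 2x = 0.593 M.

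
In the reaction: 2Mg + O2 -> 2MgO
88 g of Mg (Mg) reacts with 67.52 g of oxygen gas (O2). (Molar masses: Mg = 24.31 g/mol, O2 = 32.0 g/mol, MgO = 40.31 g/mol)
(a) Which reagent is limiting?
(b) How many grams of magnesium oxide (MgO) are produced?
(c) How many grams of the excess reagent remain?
(a) Mg, (b) 145.9 g, (c) 9.601 g

Moles of Mg = 88 g ÷ 24.31 g/mol = 3.61991 mol
Moles of O2 = 67.52 g ÷ 32.0 g/mol = 2.11 mol
Moles ÷ coefficient: Mg: 3.61991/2 = 1.81, O2: 2.11/1 = 2.11
(a) Mg has the smaller value, so Mg is the limiting reagent.
(b) Moles of MgO = 3.61991 mol Mg × (2/2) = 3.61991 mol; mass = 3.61991 mol × 40.31 g/mol = 145.9 g
(c) O2 consumed = 3.61991 × (1/2) = 1.80995 mol; remaining = 2.11 − 1.80995 = 0.300045 mol; mass = 0.300045 mol × 32.0 g/mol = 9.601 g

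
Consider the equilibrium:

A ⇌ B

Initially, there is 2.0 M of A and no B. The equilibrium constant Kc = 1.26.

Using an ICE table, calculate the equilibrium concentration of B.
[B] = 1.115 M

ICE: [A] = 2.0 − x, [B] = x.
Kc = x/(2.0 − x) = 1.26 ⇒ x = 1.26·2.0/(1 + 1.26) = 2.52/2.26 = 1.115.
[B] = x = 1.115 M.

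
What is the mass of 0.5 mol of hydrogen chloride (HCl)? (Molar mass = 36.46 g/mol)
Mass = 0.5 mol × 36.46 g/mol = 18.23 g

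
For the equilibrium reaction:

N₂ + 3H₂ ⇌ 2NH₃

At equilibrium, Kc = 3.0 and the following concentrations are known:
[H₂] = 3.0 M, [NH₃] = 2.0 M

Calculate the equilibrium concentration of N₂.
[N₂] = 0.0494 M

Kc = ([NH₃]^2) / ([N₂] × [H₂]^3) = 3.0
[N₂]^1 = (product terms)/(Kc · other reactant terms) = 4 / (3.0 · 27) = 0.049383
[N₂] = 0.0494 M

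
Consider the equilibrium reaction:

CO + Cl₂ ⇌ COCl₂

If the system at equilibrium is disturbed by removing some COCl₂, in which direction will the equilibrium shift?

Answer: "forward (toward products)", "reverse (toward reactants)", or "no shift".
forward (toward products)

Apply Le Chatelier's principle: system shifts to counteract the change.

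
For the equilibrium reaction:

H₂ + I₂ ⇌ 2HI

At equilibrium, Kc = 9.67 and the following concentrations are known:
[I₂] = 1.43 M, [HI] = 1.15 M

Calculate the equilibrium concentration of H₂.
[H₂] = 0.0956 M

Kc = ([HI]^2) / ([H₂] × [I₂]) = 9.67
[H₂]^1 = (product terms)/(Kc · other reactant terms) = 1.3225 / (9.67 · 1.43) = 0.095639
[H₂] = 0.0956 M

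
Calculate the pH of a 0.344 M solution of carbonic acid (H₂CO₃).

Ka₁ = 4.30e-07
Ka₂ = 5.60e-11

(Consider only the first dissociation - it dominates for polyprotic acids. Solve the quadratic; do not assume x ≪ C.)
pH = 3.42

x² + Ka₁·x − Ka₁·C = 0 with Ka₁ = 4.30e-07, C = 0.344.
x = (−Ka₁ + √(Ka₁² + 4·Ka₁·C))/2 = 3.8439e-04 M, so pH = 3.42.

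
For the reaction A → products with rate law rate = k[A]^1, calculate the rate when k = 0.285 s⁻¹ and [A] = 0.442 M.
0.126 M/s

rate = k·[A]^1 = 0.285·(0.442)^1 = 0.285·0.442 = 0.126 M/s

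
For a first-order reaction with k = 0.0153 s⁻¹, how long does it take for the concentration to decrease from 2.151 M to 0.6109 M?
82.27 s

From ln[A] = ln[A]₀ - k·t: t = ln([A]₀/[A])/k = ln(2.151/0.6109)/0.0153 = ln(3.5210)/0.0153 = 1.2588/0.0153 = 82.27 s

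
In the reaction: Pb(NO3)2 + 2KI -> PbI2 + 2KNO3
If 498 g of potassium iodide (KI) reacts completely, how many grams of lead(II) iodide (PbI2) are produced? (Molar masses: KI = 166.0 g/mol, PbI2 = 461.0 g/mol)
Moles of KI = 498 g ÷ 166.0 g/mol = 3 mol
Mole ratio: 1 mol PbI2 / 2 mol KI
Moles of PbI2 = 3 × (1/2) = 1.5 mol
Mass of PbI2 = 1.5 mol × 461.0 g/mol = 691.5 g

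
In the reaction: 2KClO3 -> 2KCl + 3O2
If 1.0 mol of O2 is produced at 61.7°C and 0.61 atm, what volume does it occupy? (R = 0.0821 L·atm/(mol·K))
T = 61.7°C + 273.15 = 334.85 K
V = nRT/P = (1.0 × 0.0821 × 334.85) / 0.61
V = 45.07 L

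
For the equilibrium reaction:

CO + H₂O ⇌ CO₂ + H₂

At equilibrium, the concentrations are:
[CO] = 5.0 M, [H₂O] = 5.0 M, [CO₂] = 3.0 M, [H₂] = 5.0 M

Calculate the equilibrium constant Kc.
K_c = 0.6000

Kc = ([CO₂] × [H₂]) / ([CO] × [H₂O])
   = ((3.0)·(5.0)) / ((5.0)·(5.0))
   = 15 / 25 = 0.6000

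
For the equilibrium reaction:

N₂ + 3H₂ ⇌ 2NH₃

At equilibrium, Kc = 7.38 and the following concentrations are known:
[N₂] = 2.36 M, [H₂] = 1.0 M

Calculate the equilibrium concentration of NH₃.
[NH₃] = 4.1733 M

Kc = ([NH₃]^2) / ([N₂] × [H₂]^3) = 7.38
[NH₃]^2 = Kc · (reactant terms)/(other product terms) = 7.38 · 2.36 / 1 = 17.417
[NH₃] = (17.417)^(1/2) = 4.1733 M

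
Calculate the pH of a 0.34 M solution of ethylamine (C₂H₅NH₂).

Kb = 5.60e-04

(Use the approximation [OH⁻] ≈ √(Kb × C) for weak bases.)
pH = 12.14

[OH⁻] = √(Kb × C) = √(5.60e-04 × 0.34) = 1.3799e-02. pOH = 1.86, pH = 14 - pOH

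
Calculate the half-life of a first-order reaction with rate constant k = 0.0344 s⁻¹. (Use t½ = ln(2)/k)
20.15 s

t½ = ln(2)/k = 0.6931/0.0344 = 20.15 s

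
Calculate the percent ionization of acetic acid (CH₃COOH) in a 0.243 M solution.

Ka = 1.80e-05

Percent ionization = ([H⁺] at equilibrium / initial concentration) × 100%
Percent ionization = 0.857%

Let x = [H⁺]. Ka = x²/(C - x) ⇒ x² + (1.80e-05)x - (1.80e-05)(0.243) = 0. x = 2.0824e-03. Percent = (2.0824e-03/0.243) × 100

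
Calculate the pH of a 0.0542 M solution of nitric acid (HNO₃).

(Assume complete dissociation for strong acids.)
pH = 1.27

[H⁺] = 0.0542 M for strong acid. pH = -log[H⁺] = -log(0.0542)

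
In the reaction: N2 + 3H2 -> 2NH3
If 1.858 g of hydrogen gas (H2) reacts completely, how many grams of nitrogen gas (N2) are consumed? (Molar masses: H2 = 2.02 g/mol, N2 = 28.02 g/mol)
Moles of H2 = 1.858 g ÷ 2.02 g/mol = 0.919802 mol
Mole ratio: 1 mol N2 / 3 mol H2
Moles of N2 = 0.919802 × (1/3) = 0.306601 mol
Mass of N2 = 0.306601 mol × 28.02 g/mol = 8.591 g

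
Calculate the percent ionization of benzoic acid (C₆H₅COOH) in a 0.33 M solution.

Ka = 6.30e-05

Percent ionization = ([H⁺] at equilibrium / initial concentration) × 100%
Percent ionization = 1.37%

Let x = [H⁺]. Ka = x²/(C - x) ⇒ x² + (6.30e-05)x - (6.30e-05)(0.33) = 0. x = 4.5282e-03. Percent = (4.5282e-03/0.33) × 100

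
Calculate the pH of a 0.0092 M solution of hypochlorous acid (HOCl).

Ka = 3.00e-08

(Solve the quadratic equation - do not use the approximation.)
pH = 4.78

x² + Ka×x - Ka×C = 0. Using quadratic formula: [H⁺] = 1.6598e-05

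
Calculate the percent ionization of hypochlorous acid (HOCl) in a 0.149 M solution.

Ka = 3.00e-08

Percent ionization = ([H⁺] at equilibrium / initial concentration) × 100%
Percent ionization = 0.0449%

Let x = [H⁺]. Ka = x²/(C - x) ⇒ x² + (3.00e-08)x - (3.00e-08)(0.149) = 0. x = 6.6843e-05. Percent = (6.6843e-05/0.149) × 100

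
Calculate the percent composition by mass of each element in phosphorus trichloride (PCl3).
P: 22.55%, Cl: 77.45%

Molar mass of PCl3 = 137.32 g/mol
% P = (1 × 30.97) / 137.32 × 100% = 30.97 / 137.32 × 100% = 22.55%
% Cl = (3 × 35.45) / 137.32 × 100% = 106.35 / 137.32 × 100% = 77.45%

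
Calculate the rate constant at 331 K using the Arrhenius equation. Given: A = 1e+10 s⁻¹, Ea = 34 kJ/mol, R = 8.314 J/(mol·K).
4.31e+04 s⁻¹

k = A·exp(-Ea/(R·T)) = 1e+10·exp(-34000/(8.314·331)) = 1e+10·exp(-12.3549) = 1e+10·4.3084e-06 = 4.31e+04 s⁻¹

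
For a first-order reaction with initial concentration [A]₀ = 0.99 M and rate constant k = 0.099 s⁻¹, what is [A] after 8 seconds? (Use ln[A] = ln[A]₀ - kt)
0.4484 M

ln[A] = ln[A]₀ - k·t = ln(0.99) - (0.099)·(8) = -0.0101 - 0.7920 = -0.8021
[A] = e^(-0.8021) = 0.4484 M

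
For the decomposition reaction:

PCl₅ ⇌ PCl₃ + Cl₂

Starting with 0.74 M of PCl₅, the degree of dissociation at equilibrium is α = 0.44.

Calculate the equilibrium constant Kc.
K_c = 0.2558

x = α·[A]₀ = 0.44 × 0.74 = 0.3256 M dissociated.
At eq: [PCl₅] = 0.74 − 0.3256 = 0.4144 M; [PCl₃] = [Cl₂] = x = 0.3256 M.
Kc = [PCl₃][Cl₂]/[PCl₅] = (0.3256)²/0.4144 = 0.2558.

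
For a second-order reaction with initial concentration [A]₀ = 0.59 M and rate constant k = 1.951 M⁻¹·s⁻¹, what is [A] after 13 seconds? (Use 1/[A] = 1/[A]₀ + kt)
0.0370 M

1/[A] = 1/[A]₀ + k·t = 1/0.59 + (1.951)·(13) = 1.6949 + 25.3630 = 27.0579
[A] = 1/27.0579 = 0.0370 M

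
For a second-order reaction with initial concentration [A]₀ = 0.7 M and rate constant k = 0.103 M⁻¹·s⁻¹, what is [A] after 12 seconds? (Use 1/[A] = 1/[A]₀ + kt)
0.3753 M

1/[A] = 1/[A]₀ + k·t = 1/0.7 + (0.103)·(12) = 1.4286 + 1.2360 = 2.6646
[A] = 1/2.6646 = 0.3753 M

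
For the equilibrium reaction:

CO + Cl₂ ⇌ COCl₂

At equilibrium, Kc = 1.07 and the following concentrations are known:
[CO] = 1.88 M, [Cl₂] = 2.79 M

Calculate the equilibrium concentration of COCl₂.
[COCl₂] = 5.6124 M

Kc = ([COCl₂]) / ([CO] × [Cl₂]) = 1.07
[COCl₂]^1 = Kc · (reactant terms)/(other product terms) = 1.07 · 5.2452 / 1 = 5.6124
[COCl₂] = 5.6124 M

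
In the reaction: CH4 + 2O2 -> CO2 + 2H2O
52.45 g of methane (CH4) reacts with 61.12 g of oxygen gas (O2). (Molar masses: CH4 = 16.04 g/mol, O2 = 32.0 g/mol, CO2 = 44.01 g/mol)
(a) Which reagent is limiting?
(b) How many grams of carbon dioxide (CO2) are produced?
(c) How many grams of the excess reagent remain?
(a) O2, (b) 42.03 g, (c) 37.13 g

Moles of CH4 = 52.45 g ÷ 16.04 g/mol = 3.26995 mol
Moles of O2 = 61.12 g ÷ 32.0 g/mol = 1.91 mol
Moles ÷ coefficient: CH4: 3.26995/1 = 3.27, O2: 1.91/2 = 0.955
(a) O2 has the smaller value, so O2 is the limiting reagent.
(b) Moles of CO2 = 1.91 mol O2 × (1/2) = 0.955 mol; mass = 0.955 mol × 44.01 g/mol = 42.03 g
(c) CH4 consumed = 1.91 × (1/2) = 0.955 mol; remaining = 3.26995 − 0.955 = 2.31495 mol; mass = 2.31495 mol × 16.04 g/mol = 37.13 g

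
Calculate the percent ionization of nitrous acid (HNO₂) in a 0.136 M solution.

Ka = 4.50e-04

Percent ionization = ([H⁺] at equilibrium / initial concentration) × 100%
Percent ionization = 5.59%

Let x = [H⁺]. Ka = x²/(C - x) ⇒ x² + (4.50e-04)x - (4.50e-04)(0.136) = 0. x = 7.6013e-03. Percent = (7.6013e-03/0.136) × 100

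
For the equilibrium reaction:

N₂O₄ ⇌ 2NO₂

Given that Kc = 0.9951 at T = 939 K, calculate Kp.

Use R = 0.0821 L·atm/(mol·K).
K_p = 76.7141

Δn = (moles gaseous products) − (moles gaseous reactants) = 1
T = 939 K; RT = 0.0821 × 939 = 77.0919
Kp = Kc·(RT)^Δn = 0.9951 × (77.0919)^1 = 0.9951 × 77.0919 = 76.7141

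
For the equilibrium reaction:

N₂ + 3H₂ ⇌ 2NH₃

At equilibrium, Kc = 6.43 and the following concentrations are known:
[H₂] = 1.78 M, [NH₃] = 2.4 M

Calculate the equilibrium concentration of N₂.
[N₂] = 0.1588 M

Kc = ([NH₃]^2) / ([N₂] × [H₂]^3) = 6.43
[N₂]^1 = (product terms)/(Kc · other reactant terms) = 5.76 / (6.43 · 5.6398) = 0.15884
[N₂] = 0.1588 M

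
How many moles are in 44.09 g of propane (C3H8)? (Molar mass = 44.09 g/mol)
Moles = 44.09 g ÷ 44.09 g/mol = 1 mol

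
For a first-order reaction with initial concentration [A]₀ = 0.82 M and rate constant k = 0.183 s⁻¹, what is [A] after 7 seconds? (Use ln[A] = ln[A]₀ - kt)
0.2278 M

ln[A] = ln[A]₀ - k·t = ln(0.82) - (0.183)·(7) = -0.1985 - 1.2810 = -1.4795
[A] = e^(-1.4795) = 0.2278 M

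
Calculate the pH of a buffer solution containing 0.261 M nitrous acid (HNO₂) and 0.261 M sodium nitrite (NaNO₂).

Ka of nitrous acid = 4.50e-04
pH = 3.35

pKa = -log(4.50e-04) = 3.35. pH = pKa + log([A⁻]/[HA]) = 3.35 + log(0.261/0.261)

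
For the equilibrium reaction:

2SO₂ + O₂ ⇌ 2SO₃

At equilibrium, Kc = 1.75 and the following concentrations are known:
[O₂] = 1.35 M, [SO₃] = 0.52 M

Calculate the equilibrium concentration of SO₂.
[SO₂] = 0.3383 M

Kc = ([SO₃]^2) / ([SO₂]^2 × [O₂]) = 1.75
[SO₂]^2 = (product terms)/(Kc · other reactant terms) = 0.2704 / (1.75 · 1.35) = 0.11446
[SO₂] = (0.11446)^(1/2) = 0.3383 M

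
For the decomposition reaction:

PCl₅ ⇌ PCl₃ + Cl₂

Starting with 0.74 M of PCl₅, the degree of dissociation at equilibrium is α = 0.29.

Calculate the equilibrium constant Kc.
K_c = 0.0877

x = α·[A]₀ = 0.29 × 0.74 = 0.2146 M dissociated.
At eq: [PCl₅] = 0.74 − 0.2146 = 0.5254 M; [PCl₃] = [Cl₂] = x = 0.2146 M.
Kc = [PCl₃][Cl₂]/[PCl₅] = (0.2146)²/0.5254 = 0.08765.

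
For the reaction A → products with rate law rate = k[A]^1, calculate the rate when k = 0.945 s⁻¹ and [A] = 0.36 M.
0.3402 M/s

rate = k·[A]^1 = 0.945·(0.36)^1 = 0.945·0.36 = 0.3402 M/s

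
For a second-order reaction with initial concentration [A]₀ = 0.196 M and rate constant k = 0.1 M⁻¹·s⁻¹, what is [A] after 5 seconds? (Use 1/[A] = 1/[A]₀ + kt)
0.1785 M

1/[A] = 1/[A]₀ + k·t = 1/0.196 + (0.1)·(5) = 5.1020 + 0.5000 = 5.6020
[A] = 1/5.6020 = 0.1785 M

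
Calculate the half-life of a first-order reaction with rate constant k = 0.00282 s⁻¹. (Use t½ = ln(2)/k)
245.80 s

t½ = ln(2)/k = 0.6931/0.00282 = 245.80 s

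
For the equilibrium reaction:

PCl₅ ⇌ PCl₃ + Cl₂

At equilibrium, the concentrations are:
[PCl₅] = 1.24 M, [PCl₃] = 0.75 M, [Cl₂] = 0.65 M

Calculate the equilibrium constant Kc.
K_c = 0.3931

Kc = ([PCl₃] × [Cl₂]) / ([PCl₅])
   = ((0.75)·(0.65)) / ((1.24))
   = 0.4875 / 1.24 = 0.3931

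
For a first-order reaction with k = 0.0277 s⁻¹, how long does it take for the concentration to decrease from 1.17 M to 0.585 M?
25.02 s

From ln[A] = ln[A]₀ - k·t: t = ln([A]₀/[A])/k = ln(1.17/0.585)/0.0277 = ln(2.0000)/0.0277 = 0.6931/0.0277 = 25.02 s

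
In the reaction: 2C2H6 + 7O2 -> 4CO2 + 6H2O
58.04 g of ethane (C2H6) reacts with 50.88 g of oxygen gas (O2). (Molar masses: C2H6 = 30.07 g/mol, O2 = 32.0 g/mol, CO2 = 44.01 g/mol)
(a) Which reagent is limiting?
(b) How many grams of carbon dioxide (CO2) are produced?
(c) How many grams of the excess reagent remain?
(a) O2, (b) 39.99 g, (c) 44.38 g

Moles of C2H6 = 58.04 g ÷ 30.07 g/mol = 1.93016 mol
Moles of O2 = 50.88 g ÷ 32.0 g/mol = 1.59 mol
Moles ÷ coefficient: C2H6: 1.93016/2 = 0.9651, O2: 1.59/7 = 0.2271
(a) O2 has the smaller value, so O2 is the limiting reagent.
(b) Moles of CO2 = 1.59 mol O2 × (4/7) = 0.908571 mol; mass = 0.908571 mol × 44.01 g/mol = 39.99 g
(c) C2H6 consumed = 1.59 × (2/7) = 0.454286 mol; remaining = 1.93016 − 0.454286 = 1.47588 mol; mass = 1.47588 mol × 30.07 g/mol = 44.38 g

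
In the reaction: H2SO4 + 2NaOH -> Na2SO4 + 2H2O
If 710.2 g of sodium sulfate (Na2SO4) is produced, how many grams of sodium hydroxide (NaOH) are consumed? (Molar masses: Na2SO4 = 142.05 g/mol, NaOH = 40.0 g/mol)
Moles of Na2SO4 = 710.2 g ÷ 142.05 g/mol = 4.99965 mol
Mole ratio: 2 mol NaOH / 1 mol Na2SO4
Moles of NaOH = 4.99965 × (2/1) = 9.9993 mol
Mass of NaOH = 9.9993 mol × 40.0 g/mol = 400 g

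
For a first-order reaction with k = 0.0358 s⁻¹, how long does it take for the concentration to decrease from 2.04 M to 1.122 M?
16.70 s

From ln[A] = ln[A]₀ - k·t: t = ln([A]₀/[A])/k = ln(2.04/1.122)/0.0358 = ln(1.8182)/0.0358 = 0.5978/0.0358 = 16.70 s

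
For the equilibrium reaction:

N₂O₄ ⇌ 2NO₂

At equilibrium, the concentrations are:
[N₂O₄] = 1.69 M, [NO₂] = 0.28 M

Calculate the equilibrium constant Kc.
K_c = 0.0464

Kc = ([NO₂]^2) / ([N₂O₄])
   = ((0.28)^2) / ((1.69))
   = 0.0784 / 1.69 = 0.0464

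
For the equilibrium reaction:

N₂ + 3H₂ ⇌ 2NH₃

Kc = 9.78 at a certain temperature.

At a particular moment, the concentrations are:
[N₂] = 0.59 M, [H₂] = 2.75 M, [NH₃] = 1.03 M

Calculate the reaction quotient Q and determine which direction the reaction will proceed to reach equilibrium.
Q = 0.086, Q < K, reaction proceeds forward (toward products)

Q = ([NH₃]^2) / ([N₂] × [H₂]^3)
  = ((1.03)^2) / ((0.59)·(2.75)^3) = 1.0609/12.27 = 0.08646
Since Q = 0.08646 < Kc = 9.78, the reaction proceeds forward (toward products) to reach equilibrium.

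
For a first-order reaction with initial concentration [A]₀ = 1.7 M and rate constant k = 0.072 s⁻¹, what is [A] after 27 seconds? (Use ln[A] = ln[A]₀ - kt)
0.2433 M

ln[A] = ln[A]₀ - k·t = ln(1.7) - (0.072)·(27) = 0.5306 - 1.9440 = -1.4134
[A] = e^(-1.4134) = 0.2433 M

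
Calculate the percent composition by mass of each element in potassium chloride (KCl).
K: 52.45%, Cl: 47.55%

Molar mass of KCl = 74.55 g/mol
% K = (1 × 39.1) / 74.55 × 100% = 39.1 / 74.55 × 100% = 52.45%
% Cl = (1 × 35.45) / 74.55 × 100% = 35.45 / 74.55 × 100% = 47.55%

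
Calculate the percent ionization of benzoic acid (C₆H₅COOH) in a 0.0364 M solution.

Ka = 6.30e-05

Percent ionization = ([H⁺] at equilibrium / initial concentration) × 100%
Percent ionization = 4.07%

Let x = [H⁺]. Ka = x²/(C - x) ⇒ x² + (6.30e-05)x - (6.30e-05)(0.0364) = 0. x = 1.4832e-03. Percent = (1.4832e-03/0.0364) × 100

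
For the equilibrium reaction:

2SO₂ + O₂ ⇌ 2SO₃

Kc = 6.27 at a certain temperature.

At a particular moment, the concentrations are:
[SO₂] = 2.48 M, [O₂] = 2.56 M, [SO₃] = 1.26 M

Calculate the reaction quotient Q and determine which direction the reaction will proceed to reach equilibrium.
Q = 0.101, Q < K, reaction proceeds forward (toward products)

Q = ([SO₃]^2) / ([SO₂]^2 × [O₂])
  = ((1.26)^2) / ((2.48)^2·(2.56)) = 1.5876/15.745 = 0.1008
Since Q = 0.1008 < Kc = 6.27, the reaction proceeds forward (toward products) to reach equilibrium.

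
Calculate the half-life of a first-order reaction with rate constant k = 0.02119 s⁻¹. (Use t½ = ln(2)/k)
32.71 s

t½ = ln(2)/k = 0.6931/0.02119 = 32.71 s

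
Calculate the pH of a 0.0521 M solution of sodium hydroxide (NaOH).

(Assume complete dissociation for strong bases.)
pH = 12.72

[OH⁻] = 0.0521 M for strong base. pOH = -log[OH⁻] = 1.28, pH = 14 - pOH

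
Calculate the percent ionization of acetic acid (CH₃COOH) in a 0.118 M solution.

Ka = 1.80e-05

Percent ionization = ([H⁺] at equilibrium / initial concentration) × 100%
Percent ionization = 1.23%

Let x = [H⁺]. Ka = x²/(C - x) ⇒ x² + (1.80e-05)x - (1.80e-05)(0.118) = 0. x = 1.4484e-03. Percent = (1.4484e-03/0.118) × 100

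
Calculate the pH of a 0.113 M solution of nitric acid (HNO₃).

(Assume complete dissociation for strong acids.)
pH = 0.95

[H⁺] = 0.113 M for strong acid. pH = -log[H⁺] = -log(0.113)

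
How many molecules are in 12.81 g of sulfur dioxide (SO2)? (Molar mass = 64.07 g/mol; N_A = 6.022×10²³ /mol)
Moles = 12.81 g ÷ 64.07 g/mol = 0.199938 mol
Molecules = 0.199938 mol × 6.022×10²³ /mol = 1.204e+23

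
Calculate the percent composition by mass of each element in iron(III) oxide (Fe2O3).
Fe: 69.94%, O: 30.06%

Molar mass of Fe2O3 = 159.7 g/mol
% Fe = (2 × 55.85) / 159.7 × 100% = 111.7 / 159.7 × 100% = 69.94%
% O = (3 × 16.0) / 159.7 × 100% = 48 / 159.7 × 100% = 30.06%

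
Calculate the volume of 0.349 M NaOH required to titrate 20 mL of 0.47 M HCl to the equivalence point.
V_{base} = 26.9 mL

At equivalence: moles acid = moles base.
moles HCl = 0.47 M × 0.02 L = 0.0094 mol
V_NaOH = 0.0094 mol ÷ 0.349 M = 0.02693 L = 26.9 mL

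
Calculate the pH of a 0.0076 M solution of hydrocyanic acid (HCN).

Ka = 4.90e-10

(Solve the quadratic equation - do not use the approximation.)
pH = 5.71

x² + Ka×x - Ka×C = 0. Using quadratic formula: [H⁺] = 1.9295e-06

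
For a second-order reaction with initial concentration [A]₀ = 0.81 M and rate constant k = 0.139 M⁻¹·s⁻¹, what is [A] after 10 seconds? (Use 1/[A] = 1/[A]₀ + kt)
0.3810 M

1/[A] = 1/[A]₀ + k·t = 1/0.81 + (0.139)·(10) = 1.2346 + 1.3900 = 2.6246
[A] = 1/2.6246 = 0.3810 M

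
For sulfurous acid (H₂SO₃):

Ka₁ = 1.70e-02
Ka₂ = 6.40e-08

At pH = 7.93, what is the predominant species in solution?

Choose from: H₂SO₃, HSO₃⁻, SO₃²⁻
SO₃²⁻

pKa1 = 1.77, pKa2 = 7.19. Each pKa is the crossover between adjacent species; pH = 7.93 lies in the region where SO₃²⁻ predominates.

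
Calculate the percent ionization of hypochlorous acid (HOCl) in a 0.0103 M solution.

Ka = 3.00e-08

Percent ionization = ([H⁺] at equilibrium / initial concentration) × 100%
Percent ionization = 0.171%

Let x = [H⁺]. Ka = x²/(C - x) ⇒ x² + (3.00e-08)x - (3.00e-08)(0.0103) = 0. x = 1.7563e-05. Percent = (1.7563e-05/0.0103) × 100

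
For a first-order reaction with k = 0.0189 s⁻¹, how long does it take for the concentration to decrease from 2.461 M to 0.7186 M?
65.13 s

From ln[A] = ln[A]₀ - k·t: t = ln([A]₀/[A])/k = ln(2.461/0.7186)/0.0189 = ln(3.4247)/0.0189 = 1.2310/0.0189 = 65.13 s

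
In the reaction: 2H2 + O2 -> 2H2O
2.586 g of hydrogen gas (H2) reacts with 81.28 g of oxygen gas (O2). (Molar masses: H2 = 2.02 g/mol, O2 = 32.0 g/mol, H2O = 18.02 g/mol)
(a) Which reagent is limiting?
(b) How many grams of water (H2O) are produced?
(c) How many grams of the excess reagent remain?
(a) H2, (b) 23.07 g, (c) 60.8 g

Moles of H2 = 2.586 g ÷ 2.02 g/mol = 1.2802 mol
Moles of O2 = 81.28 g ÷ 32.0 g/mol = 2.54 mol
Moles ÷ coefficient: H2: 1.2802/2 = 0.6401, O2: 2.54/1 = 2.54
(a) H2 has the smaller value, so H2 is the limiting reagent.
(b) Moles of H2O = 1.2802 mol H2 × (2/2) = 1.2802 mol; mass = 1.2802 mol × 18.02 g/mol = 23.07 g
(c) O2 consumed = 1.2802 × (1/2) = 0.640099 mol; remaining = 2.54 − 0.640099 = 1.8999 mol; mass = 1.8999 mol × 32.0 g/mol = 60.8 g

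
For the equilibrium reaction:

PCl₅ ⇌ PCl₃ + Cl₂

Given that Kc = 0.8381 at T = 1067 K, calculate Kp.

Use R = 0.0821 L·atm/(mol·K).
K_p = 73.4181

Δn = (moles gaseous products) − (moles gaseous reactants) = 1
T = 1067 K; RT = 0.0821 × 1067 = 87.6007
Kp = Kc·(RT)^Δn = 0.8381 × (87.6007)^1 = 0.8381 × 87.6007 = 73.4181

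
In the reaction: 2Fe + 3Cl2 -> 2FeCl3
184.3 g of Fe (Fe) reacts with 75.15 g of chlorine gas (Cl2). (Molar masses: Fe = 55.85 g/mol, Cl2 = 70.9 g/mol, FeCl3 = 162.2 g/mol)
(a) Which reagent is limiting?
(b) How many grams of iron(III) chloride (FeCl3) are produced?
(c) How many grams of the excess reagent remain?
(a) Cl2, (b) 114.6 g, (c) 144.8 g

Moles of Fe = 184.3 g ÷ 55.85 g/mol = 3.29991 mol
Moles of Cl2 = 75.15 g ÷ 70.9 g/mol = 1.05994 mol
Moles ÷ coefficient: Fe: 3.29991/2 = 1.65, Cl2: 1.05994/3 = 0.3533
(a) Cl2 has the smaller value, so Cl2 is the limiting reagent.
(b) Moles of FeCl3 = 1.05994 mol Cl2 × (2/3) = 0.706629 mol; mass = 0.706629 mol × 162.2 g/mol = 114.6 g
(c) Fe consumed = 1.05994 × (2/3) = 0.706629 mol; remaining = 3.29991 − 0.706629 = 2.59328 mol; mass = 2.59328 mol × 55.85 g/mol = 144.8 g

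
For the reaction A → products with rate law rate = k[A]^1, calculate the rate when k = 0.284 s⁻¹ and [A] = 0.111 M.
0.03152 M/s

rate = k·[A]^1 = 0.284·(0.111)^1 = 0.284·0.111 = 0.03152 M/s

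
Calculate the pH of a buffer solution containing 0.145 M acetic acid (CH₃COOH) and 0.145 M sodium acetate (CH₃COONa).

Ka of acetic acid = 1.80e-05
pH = 4.74

pKa = -log(1.80e-05) = 4.74. pH = pKa + log([A⁻]/[HA]) = 4.74 + log(0.145/0.145)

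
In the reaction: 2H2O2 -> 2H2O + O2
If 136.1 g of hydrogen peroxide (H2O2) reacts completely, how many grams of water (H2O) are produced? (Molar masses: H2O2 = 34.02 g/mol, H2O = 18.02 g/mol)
Moles of H2O2 = 136.1 g ÷ 34.02 g/mol = 4.00059 mol
Mole ratio: 2 mol H2O / 2 mol H2O2
Moles of H2O = 4.00059 × (2/2) = 4.00059 mol
Mass of H2O = 4.00059 mol × 18.02 g/mol = 72.09 g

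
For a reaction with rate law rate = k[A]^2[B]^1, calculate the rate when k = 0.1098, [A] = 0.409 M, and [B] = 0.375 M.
0.006888 M/s

rate = k·[A]^2·[B]^1 = 0.1098·(0.409)^2·(0.375)^1 = 0.1098·0.167281·0.375 = 0.006888 M/s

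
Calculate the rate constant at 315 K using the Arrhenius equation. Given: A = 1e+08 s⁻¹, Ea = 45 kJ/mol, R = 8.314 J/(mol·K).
3.45e+00 s⁻¹

k = A·exp(-Ea/(R·T)) = 1e+08·exp(-45000/(8.314·315)) = 1e+08·exp(-17.1827) = 1e+08·3.4486e-08 = 3.45e+00 s⁻¹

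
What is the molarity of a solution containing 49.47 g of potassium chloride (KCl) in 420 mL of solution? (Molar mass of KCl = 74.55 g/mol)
Moles of KCl = 49.47 g ÷ 74.55 g/mol = 0.663581 mol
Volume = 420 mL = 0.42 L
Molarity = 0.663581 mol ÷ 0.42 L = 1.58 M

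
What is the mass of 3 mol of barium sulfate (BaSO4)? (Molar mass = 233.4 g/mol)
Mass = 3 mol × 233.4 g/mol = 700.2 g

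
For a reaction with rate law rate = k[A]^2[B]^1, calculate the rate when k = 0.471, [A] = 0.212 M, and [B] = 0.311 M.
0.006583 M/s

rate = k·[A]^2·[B]^1 = 0.471·(0.212)^2·(0.311)^1 = 0.471·0.044944·0.311 = 0.006583 M/s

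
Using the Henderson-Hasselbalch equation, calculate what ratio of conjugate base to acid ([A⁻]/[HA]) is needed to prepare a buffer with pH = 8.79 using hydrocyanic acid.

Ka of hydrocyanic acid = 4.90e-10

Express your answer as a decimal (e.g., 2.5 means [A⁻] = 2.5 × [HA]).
[A⁻]/[HA] = 0.302

pKa = −log(4.90e-10) = 9.3098. pH = pKa + log([A⁻]/[HA]). 8.79 = 9.3098 + log(ratio). log(ratio) = 8.79 − 9.3098 = -0.5198. ratio = 10^(-0.5198) = 0.302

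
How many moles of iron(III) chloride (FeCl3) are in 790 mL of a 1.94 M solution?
Moles = Molarity × Volume (L)
Moles = 1.94 M × 0.79 L = 1.533 mol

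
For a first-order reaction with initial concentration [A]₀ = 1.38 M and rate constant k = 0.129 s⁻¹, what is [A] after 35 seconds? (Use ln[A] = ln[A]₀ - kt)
0.0151 M

ln[A] = ln[A]₀ - k·t = ln(1.38) - (0.129)·(35) = 0.3221 - 4.5150 = -4.1929
[A] = e^(-4.1929) = 0.0151 M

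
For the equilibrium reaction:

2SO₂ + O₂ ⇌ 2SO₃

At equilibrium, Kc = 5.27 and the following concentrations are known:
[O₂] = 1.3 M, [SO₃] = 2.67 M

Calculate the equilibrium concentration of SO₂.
[SO₂] = 1.0201 M

Kc = ([SO₃]^2) / ([SO₂]^2 × [O₂]) = 5.27
[SO₂]^2 = (product terms)/(Kc · other reactant terms) = 7.1289 / (5.27 · 1.3) = 1.0406
[SO₂] = (1.0406)^(1/2) = 1.0201 M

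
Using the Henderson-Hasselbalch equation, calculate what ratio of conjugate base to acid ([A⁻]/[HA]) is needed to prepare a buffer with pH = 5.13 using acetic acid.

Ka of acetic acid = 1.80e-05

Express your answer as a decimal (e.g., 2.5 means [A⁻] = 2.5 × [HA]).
[A⁻]/[HA] = 2.428

pKa = −log(1.80e-05) = 4.7447. pH = pKa + log([A⁻]/[HA]). 5.13 = 4.7447 + log(ratio). log(ratio) = 5.13 − 4.7447 = 0.3853. ratio = 10^(0.3853) = 2.428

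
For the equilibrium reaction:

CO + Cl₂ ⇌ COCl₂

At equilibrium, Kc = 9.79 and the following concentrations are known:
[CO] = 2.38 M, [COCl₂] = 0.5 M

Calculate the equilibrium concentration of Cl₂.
[Cl₂] = 0.0215 M

Kc = ([COCl₂]) / ([CO] × [Cl₂]) = 9.79
[Cl₂]^1 = (product terms)/(Kc · other reactant terms) = 0.5 / (9.79 · 2.38) = 0.021459
[Cl₂] = 0.0215 M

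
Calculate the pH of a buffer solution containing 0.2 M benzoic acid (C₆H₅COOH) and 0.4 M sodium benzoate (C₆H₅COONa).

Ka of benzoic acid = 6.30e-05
pH = 4.50

pKa = -log(6.30e-05) = 4.20. pH = pKa + log([A⁻]/[HA]) = 4.20 + log(0.4/0.2)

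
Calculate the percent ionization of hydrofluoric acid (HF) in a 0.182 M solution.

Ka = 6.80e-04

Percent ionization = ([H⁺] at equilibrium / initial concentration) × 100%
Percent ionization = 5.93%

Let x = [H⁺]. Ka = x²/(C - x) ⇒ x² + (6.80e-04)x - (6.80e-04)(0.182) = 0. x = 1.0790e-02. Percent = (1.0790e-02/0.182) × 100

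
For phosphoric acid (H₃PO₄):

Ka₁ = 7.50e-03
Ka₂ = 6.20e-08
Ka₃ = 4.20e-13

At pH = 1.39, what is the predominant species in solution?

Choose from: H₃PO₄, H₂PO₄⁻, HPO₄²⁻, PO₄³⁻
H₃PO₄

pKa1 = 2.12, pKa2 = 7.21, pKa3 = 12.38. Each pKa is the crossover between adjacent species; pH = 1.39 lies in the region where H₃PO₄ predominates.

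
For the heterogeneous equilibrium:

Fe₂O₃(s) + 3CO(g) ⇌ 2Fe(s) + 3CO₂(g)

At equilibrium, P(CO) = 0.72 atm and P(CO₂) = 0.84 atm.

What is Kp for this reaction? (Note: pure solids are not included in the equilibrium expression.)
K_p = 1.588

Solids (Fe₂O₃, Fe) are excluded.
Kp = P(CO₂)³/P(CO)³ = (0.84)³/(0.72)³ = 0.5927/0.3732 = 1.588.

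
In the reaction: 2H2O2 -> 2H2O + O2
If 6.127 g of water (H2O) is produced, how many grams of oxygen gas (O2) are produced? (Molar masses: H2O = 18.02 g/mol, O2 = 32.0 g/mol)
Moles of H2O = 6.127 g ÷ 18.02 g/mol = 0.340011 mol
Mole ratio: 1 mol O2 / 2 mol H2O
Moles of O2 = 0.340011 × (1/2) = 0.170006 mol
Mass of O2 = 0.170006 mol × 32.0 g/mol = 5.44 g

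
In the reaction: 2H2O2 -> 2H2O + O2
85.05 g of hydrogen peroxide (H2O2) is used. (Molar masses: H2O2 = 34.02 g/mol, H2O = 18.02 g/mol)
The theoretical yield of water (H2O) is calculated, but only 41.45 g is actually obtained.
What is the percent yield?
Moles of H2O2 = 85.05 g ÷ 34.02 g/mol = 2.5 mol
Mole ratio: 2 mol H2O / 2 mol H2O2
Moles of H2O = 2.5 × (2/2) = 2.5 mol
Theoretical yield = 2.5 mol × 18.02 g/mol = 45.05 g
Actual yield = 41.45 g
Percent yield = (41.45 / 45.05) × 100% = 92.0%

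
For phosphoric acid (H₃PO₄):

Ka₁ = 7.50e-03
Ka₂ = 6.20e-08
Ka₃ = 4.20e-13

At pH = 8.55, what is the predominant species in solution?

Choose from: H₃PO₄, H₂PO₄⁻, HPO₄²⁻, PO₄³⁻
HPO₄²⁻

pKa1 = 2.12, pKa2 = 7.21, pKa3 = 12.38. Each pKa is the crossover between adjacent species; pH = 8.55 lies in the region where HPO₄²⁻ predominates.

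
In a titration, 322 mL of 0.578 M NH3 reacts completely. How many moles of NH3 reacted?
Moles = Molarity × Volume (L)
Moles = 0.578 M × 0.322 L = 0.1861 mol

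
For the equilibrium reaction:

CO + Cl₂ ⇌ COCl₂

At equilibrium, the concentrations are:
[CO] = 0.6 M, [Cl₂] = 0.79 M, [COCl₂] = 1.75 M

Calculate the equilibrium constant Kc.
K_c = 3.6920

Kc = ([COCl₂]) / ([CO] × [Cl₂])
   = ((1.75)) / ((0.6)·(0.79))
   = 1.75 / 0.474 = 3.6920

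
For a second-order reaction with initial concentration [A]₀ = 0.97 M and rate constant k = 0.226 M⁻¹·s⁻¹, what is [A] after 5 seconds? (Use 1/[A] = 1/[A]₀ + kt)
0.4628 M

1/[A] = 1/[A]₀ + k·t = 1/0.97 + (0.226)·(5) = 1.0309 + 1.1300 = 2.1609
[A] = 1/2.1609 = 0.4628 M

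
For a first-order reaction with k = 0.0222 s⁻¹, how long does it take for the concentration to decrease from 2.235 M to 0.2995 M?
90.54 s

From ln[A] = ln[A]₀ - k·t: t = ln([A]₀/[A])/k = ln(2.235/0.2995)/0.0222 = ln(7.4624)/0.0222 = 2.0099/0.0222 = 90.54 s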